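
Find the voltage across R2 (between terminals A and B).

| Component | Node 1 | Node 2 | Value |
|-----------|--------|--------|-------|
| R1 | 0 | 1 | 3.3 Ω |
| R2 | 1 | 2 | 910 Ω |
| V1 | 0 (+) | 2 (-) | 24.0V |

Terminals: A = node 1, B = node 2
R1 and R2 are in series across V1 (node 0 → node 1 → node 2), and the output A–B is taken across R2, so this is a voltage divider.
Series current: I = V1/(R1 + R2) = 24/(3.3 + 910) = 24/913.3 = 0.02628 A
V_R2 = I × R2 = V1 × R2/(R1 + R2) = 24 × 910/913.3 = 23.91 V

Final answer: 23.91 V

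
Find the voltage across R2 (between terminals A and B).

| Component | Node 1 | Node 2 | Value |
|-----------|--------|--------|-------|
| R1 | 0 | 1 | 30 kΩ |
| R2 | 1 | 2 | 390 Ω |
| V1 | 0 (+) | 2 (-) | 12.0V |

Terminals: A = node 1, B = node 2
R1 and R2 are in series across V1 (node 0 → node 1 → node 2), and the output A–B is taken across R2, so this is a voltage divider.
Series current: I = V1/(R1 + R2) = 12/(30000 + 390) = 12/30390 = 0.0003949 A
V_R2 = I × R2 = V1 × R2/(R1 + R2) = 12 × 390/30390 = 0.154 V

Final answer: 0.154 V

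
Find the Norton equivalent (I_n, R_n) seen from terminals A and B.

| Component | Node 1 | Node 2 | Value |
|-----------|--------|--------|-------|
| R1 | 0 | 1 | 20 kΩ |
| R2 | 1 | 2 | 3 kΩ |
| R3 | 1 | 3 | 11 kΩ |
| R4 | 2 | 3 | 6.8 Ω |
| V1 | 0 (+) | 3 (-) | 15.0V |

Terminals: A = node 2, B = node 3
Find the Thévenin equivalent first; then I_n = V_th/R_th and R_n = R_th.
Step 1 — V_th is the open-circuit voltage V_A - V_B (nothing connected across the terminals).
Nodal analysis, taking node 3 as the 0 V reference.
Source V1 fixes V_0 = 15 V.
KCL at each unknown node (sum of currents leaving = 0; resistances in Ω):
  Node 1: (V_1 - 15)/20000 + (V_1 - V_2)/3000 + (V_1 - 0)/11000 = 0
  Node 2: (V_2 - V_1)/3000 + (V_2 - 0)/6.8 = 0
Collecting terms (coefficients in siemens):
  0.0004742·V_1 - 0.0003333·V_2 = 0.00075
  0.1474·V_2 - 0.0003333·V_1 = 0
Determinant D = (0.0004742)(0.1474) - (-0.0003333)(-0.0003333) = 0.00006979
V_1 = [(0.00075)(0.1474) - (-0.0003333)(0)]/D = 1.584 V
V_2 = [(0.0004742)(0) - (0.00075)(-0.0003333)]/D = 0.003582 V
V_th = V_2 - V_3 = 0.003582 - 0 = 0.003582 V
Step 2 — R_th: zero the source — replace V1 by a short circuit (node 3 merges into node 0) — and find the resistance seen between A (node 2) and B (node 0).
Reduce the network between node 2 (A) and node 0 (B) by series/parallel combination:
  Rp1 = R1 ‖ R3 (parallel, both between nodes 0 and 1) = 1/(1/20000 + 1/11000) = 7097 Ω
  Rs1 = R2 + Rp1 (series, joined only at node 1) = 3000 + 7097 = 10100 Ω
  Rp2 = R4 ‖ Rs1 (parallel, both between nodes 0 and 2) = 1/(1/6.8 + 1/10100) = 6.795 Ω
R_th = 6.795 Ω
I_n = V_th/R_th = 0.003582/6.795 = 0.0005272 A, and R_n = R_th = 6.795 Ω

Final answer: I_n = 0.0005272 A, R_n = 6.795 Ω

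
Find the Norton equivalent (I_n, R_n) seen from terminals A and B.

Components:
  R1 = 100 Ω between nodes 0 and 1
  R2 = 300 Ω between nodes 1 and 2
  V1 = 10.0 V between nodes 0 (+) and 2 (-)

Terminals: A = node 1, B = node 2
Find the Thévenin equivalent first; then I_n = V_th/R_th and R_n = R_th.
Step 1 — V_th is the open-circuit voltage V_A - V_B (nothing connected across the terminals).
Nodal analysis, taking node 2 as the 0 V reference.
Source V1 fixes V_0 = 10 V.
KCL at each unknown node (sum of currents leaving = 0; resistances in Ω):
  Node 1: (V_1 - 10)/100 + (V_1 - 0)/300 = 0
Collecting terms: 0.01333 × V_1 = 0.1  =>  V_1 = 7.5 V
V_th = V_1 - V_2 = 7.5 - 0 = 7.5 V
Step 2 — R_th: zero the source — replace V1 by a short circuit (node 2 merges into node 0) — and find the resistance seen between A (node 1) and B (node 0).
Reduce the network between node 1 (A) and node 0 (B) by series/parallel combination:
  Rp1 = R1 ‖ R2 (parallel, both between nodes 0 and 1) = 1/(1/100 + 1/300) = 75 Ω
R_th = 75 Ω
I_n = V_th/R_th = 7.5/75 = 0.1 A, and R_n = R_th = 75 Ω

Final answer: I_n = 0.1 A, R_n = 75 Ω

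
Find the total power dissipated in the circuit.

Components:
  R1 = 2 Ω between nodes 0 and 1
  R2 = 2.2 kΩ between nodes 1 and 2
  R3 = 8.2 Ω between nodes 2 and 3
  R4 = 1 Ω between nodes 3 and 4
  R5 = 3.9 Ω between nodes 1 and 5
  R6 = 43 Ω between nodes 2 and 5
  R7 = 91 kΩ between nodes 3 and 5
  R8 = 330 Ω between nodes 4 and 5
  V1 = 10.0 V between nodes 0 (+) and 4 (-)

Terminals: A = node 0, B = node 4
Nodal analysis, taking node 4 as the 0 V reference.
Source V1 fixes V_0 = 10 V.
KCL at each unknown node (sum of currents leaving = 0; resistances in Ω):
  Node 1: (V_1 - 10)/2 + (V_1 - V_2)/2200 + (V_1 - V_5)/3.9 = 0
  Node 2: (V_2 - V_1)/2200 + (V_2 - V_3)/8.2 + (V_2 - V_5)/43 = 0
  Node 3: (V_3 - V_2)/8.2 + (V_3 - 0)/1 + (V_3 - V_5)/91000 = 0
  Node 5: (V_5 - V_1)/3.9 + (V_5 - V_2)/43 + (V_5 - V_3)/91000 + (V_5 - 0)/330 = 0
Collecting terms (coefficients in siemens):
  0.7569·V_1 - 0.0004545·V_2 - 0.2564·V_5 = 5
  0.1457·V_2 - 0.0004545·V_1 - 0.122·V_3 - 0.02326·V_5 = 0
  1.122·V_3 - 0.122·V_2 - 0.00001099·V_5 = 0
  0.2827·V_5 - 0.2564·V_1 - 0.02326·V_2 - 0.00001099·V_3 = 0
Solving these 4 simultaneous equations (Gaussian elimination) gives:
  V_1 = 9.602 V, V_2 = 1.586 V, V_3 = 0.1724 V, V_5 = 8.839 V
Power in each resistor, P = (ΔV)²/R:
  P_R1 = (10 - 9.602)²/2 = 0.07937 W
  P_R2 = (9.602 - 1.586)²/2200 = 0.02921 W
  P_R3 = (1.586 - 0.1724)²/8.2 = 0.2435 W
  P_R4 = (0.1724 - 0)²/1 = 0.02973 W
  P_R5 = (9.602 - 8.839)²/3.9 = 0.1492 W
  P_R6 = (1.586 - 8.839)²/43 = 1.224 W
  P_R7 = (0.1724 - 8.839)²/91000 = 0.0008254 W
  P_R8 = (0 - 8.839)²/330 = 0.2367 W
P_total = P_R1 + P_R2 + P_R3 + P_R4 + P_R5 + P_R6 + P_R7 + P_R8 = 1.992 W

Final answer: 1.992 W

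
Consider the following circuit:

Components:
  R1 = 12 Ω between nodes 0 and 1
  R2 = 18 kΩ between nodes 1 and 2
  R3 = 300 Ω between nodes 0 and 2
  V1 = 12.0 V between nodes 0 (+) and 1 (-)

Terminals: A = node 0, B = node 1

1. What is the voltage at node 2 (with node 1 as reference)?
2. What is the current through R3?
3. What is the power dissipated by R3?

Nodal analysis, taking node 1 as the 0 V reference.
Source V1 fixes V_0 = 12 V.
KCL at each unknown node (sum of currents leaving = 0; resistances in Ω):
  Node 2: (V_2 - 0)/18000 + (V_2 - 12)/300 = 0
Collecting terms: 0.003389 × V_2 = 0.04  =>  V_2 = 11.8 V
Part 1:
  Read off the nodal solution: V_2 = 11.8 V
Part 2:
  I_R3 = (V_0 - V_2)/R3 = (12 - 11.8)/300 = 0.0006557 A
  Magnitude: I_R3 = 0.0006557 A
Part 3:
  I_R3 = (V_0 - V_2)/R3 = (12 - 11.8)/300 = 0.0006557 A
  P_R3 = I_R3² × R3 = (0.0006557)² × 300 = 0.000129 W

Final answers:
1. V_2 = 11.8 V
2. I_R3 = 0.0006557 A
3. P_R3 = 0.000129 W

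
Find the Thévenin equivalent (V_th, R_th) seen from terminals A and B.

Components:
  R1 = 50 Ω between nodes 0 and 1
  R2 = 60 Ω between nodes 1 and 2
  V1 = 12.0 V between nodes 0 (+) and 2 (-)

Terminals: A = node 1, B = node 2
Step 1 — V_th is the open-circuit voltage V_A - V_B (nothing connected across the terminals).
Nodal analysis, taking node 2 as the 0 V reference.
Source V1 fixes V_0 = 12 V.
KCL at each unknown node (sum of currents leaving = 0; resistances in Ω):
  Node 1: (V_1 - 12)/50 + (V_1 - 0)/60 = 0
Collecting terms: 0.03667 × V_1 = 0.24  =>  V_1 = 6.545 V
V_th = V_1 - V_2 = 6.545 - 0 = 6.545 V
Step 2 — R_th: zero the source — replace V1 by a short circuit (node 2 merges into node 0) — and find the resistance seen between A (node 1) and B (node 0).
Reduce the network between node 1 (A) and node 0 (B) by series/parallel combination:
  Rp1 = R1 ‖ R2 (parallel, both between nodes 0 and 1) = 1/(1/50 + 1/60) = 27.27 Ω
R_th = 27.27 Ω

Final answer: V_th = 6.545 V, R_th = 27.27 Ω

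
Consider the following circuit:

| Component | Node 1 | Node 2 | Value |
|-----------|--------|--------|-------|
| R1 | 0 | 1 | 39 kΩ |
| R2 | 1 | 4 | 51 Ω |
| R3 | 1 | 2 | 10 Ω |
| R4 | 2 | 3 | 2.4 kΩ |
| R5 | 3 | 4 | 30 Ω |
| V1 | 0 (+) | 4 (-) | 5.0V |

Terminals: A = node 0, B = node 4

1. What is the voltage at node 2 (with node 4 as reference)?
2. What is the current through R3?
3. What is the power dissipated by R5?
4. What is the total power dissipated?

Nodal analysis, taking node 4 as the 0 V reference.
Source V1 fixes V_0 = 5 V.
KCL at each unknown node (sum of currents leaving = 0; resistances in Ω):
  Node 1: (V_1 - 5)/39000 + (V_1 - 0)/51 + (V_1 - V_2)/10 = 0
  Node 2: (V_2 - V_1)/10 + (V_2 - V_3)/2400 = 0
  Node 3: (V_3 - V_2)/2400 + (V_3 - 0)/30 = 0
Collecting terms (coefficients in siemens):
  0.1196·V_1 - 0.1·V_2 = 0.0001282
  0.1004·V_2 - 0.1·V_1 - 0.0004167·V_3 = 0
  0.03375·V_3 - 0.0004167·V_2 = 0
Solving these 3 simultaneous equations (Gaussian elimination) gives:
  V_1 = 0.006396 V, V_2 = 0.00637 V, V_3 = 0.00007864 V
Part 1:
  Read off the nodal solution: V_2 = 0.00637 V
Part 2:
  I_R3 = (V_1 - V_2)/R3 = (0.006396 - 0.00637)/10 = 0.000002621 A
  Magnitude: I_R3 = 0.000002621 A
Part 3:
  I_R5 = (V_3 - V_4)/R5 = (0.00007864 - 0)/30 = 0.000002621 A
  P_R5 = I_R5² × R5 = (0.000002621)² × 30 = 0.0000000002062 W
Part 4:
  Power in each resistor, P = (ΔV)²/R:
    P_R1 = (5 - 0.006396)²/39000 = 0.0006394 W
    P_R2 = (0.006396 - 0)²/51 = 0.0000008022 W
    P_R3 = (0.006396 - 0.00637)²/10 = 0.00000000006872 W
    P_R4 = (0.00637 - 0.00007864)²/2400 = 0.00000001649 W
    P_R5 = (0.00007864 - 0)²/30 = 0.0000000002062 W
  P_total = P_R1 + P_R2 + P_R3 + P_R4 + P_R5 = 0.0006402 W

Final answers:
1. V_2 = 0.00637 V
2. I_R3 = 2.621e-06 A
3. P_R5 = 2.062e-10 W
4. P_total = 0.0006402 W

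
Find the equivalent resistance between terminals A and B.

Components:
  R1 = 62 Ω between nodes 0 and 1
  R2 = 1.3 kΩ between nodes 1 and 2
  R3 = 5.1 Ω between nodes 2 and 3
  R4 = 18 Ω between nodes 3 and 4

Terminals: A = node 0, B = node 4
Reduce the network between node 0 (A) and node 4 (B) by series/parallel combination:
  Rs1 = R1 + R2 (series, joined only at node 1) = 62 + 1300 = 1362 Ω
  Rs2 = R3 + Rs1 (series, joined only at node 2) = 5.1 + 1362 = 1367 Ω
  Rs3 = R4 + Rs2 (series, joined only at node 3) = 18 + 1367 = 1385 Ω
R_eq = 1.385 kΩ

Final answer: 1.385 kΩ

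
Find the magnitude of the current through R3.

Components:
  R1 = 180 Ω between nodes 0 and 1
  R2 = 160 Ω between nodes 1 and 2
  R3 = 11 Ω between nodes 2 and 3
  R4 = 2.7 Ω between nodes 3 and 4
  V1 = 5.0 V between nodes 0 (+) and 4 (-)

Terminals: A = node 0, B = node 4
Nodal analysis, taking node 4 as the 0 V reference.
Source V1 fixes V_0 = 5 V.
KCL at each unknown node (sum of currents leaving = 0; resistances in Ω):
  Node 1: (V_1 - 5)/180 + (V_1 - V_2)/160 = 0
  Node 2: (V_2 - V_1)/160 + (V_2 - V_3)/11 = 0
  Node 3: (V_3 - V_2)/11 + (V_3 - 0)/2.7 = 0
Collecting terms (coefficients in siemens):
  0.01181·V_1 - 0.00625·V_2 = 0.02778
  0.09716·V_2 - 0.00625·V_1 - 0.09091·V_3 = 0
  0.4613·V_3 - 0.09091·V_2 = 0
Solving these 3 simultaneous equations (Gaussian elimination) gives:
  V_1 = 2.455 V, V_2 = 0.1937 V, V_3 = 0.03817 V
I_R3 = (V_2 - V_3)/R3 = (0.1937 - 0.03817)/11 = 0.01414 A
|I_R3| = 0.01414 A

Final answer: |I_R3| = 0.01414 A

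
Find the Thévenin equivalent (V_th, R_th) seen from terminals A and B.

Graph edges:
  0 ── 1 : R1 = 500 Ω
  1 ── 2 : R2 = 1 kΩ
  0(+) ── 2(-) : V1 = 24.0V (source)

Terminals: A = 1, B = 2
Step 1 — V_th is the open-circuit voltage V_A - V_B (nothing connected across the terminals).
Nodal analysis, taking node 2 as the 0 V reference.
Source V1 fixes V_0 = 24 V.
KCL at each unknown node (sum of currents leaving = 0; resistances in Ω):
  Node 1: (V_1 - 24)/500 + (V_1 - 0)/1000 = 0
Collecting terms: 0.003 × V_1 = 0.048  =>  V_1 = 16 V
V_th = V_1 - V_2 = 16 - 0 = 16 V
Step 2 — R_th: zero the source — replace V1 by a short circuit (node 2 merges into node 0) — and find the resistance seen between A (node 1) and B (node 0).
Reduce the network between node 1 (A) and node 0 (B) by series/parallel combination:
  Rp1 = R1 ‖ R2 (parallel, both between nodes 0 and 1) = 1/(1/500 + 1/1000) = 333.3 Ω
R_th = 333.3 Ω

Final answer: V_th = 16 V, R_th = 333.3 Ω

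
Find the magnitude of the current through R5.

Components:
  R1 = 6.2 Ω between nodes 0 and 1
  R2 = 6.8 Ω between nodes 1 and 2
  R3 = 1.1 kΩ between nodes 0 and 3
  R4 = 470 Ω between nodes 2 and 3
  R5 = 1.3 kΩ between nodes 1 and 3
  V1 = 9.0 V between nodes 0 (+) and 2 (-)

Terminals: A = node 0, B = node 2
Nodal analysis, taking node 2 as the 0 V reference.
Source V1 fixes V_0 = 9 V.
KCL at each unknown node (sum of currents leaving = 0; resistances in Ω):
  Node 1: (V_1 - 9)/6.2 + (V_1 - 0)/6.8 + (V_1 - V_3)/1300 = 0
  Node 3: (V_3 - 9)/1100 + (V_3 - 0)/470 + (V_3 - V_1)/1300 = 0
Collecting terms (coefficients in siemens):
  0.3091·V_1 - 0.0007692·V_3 = 1.452
  0.003806·V_3 - 0.0007692·V_1 = 0.008182
Determinant D = (0.3091)(0.003806) - (-0.0007692)(-0.0007692) = 0.001176
V_1 = [(1.452)(0.003806) - (-0.0007692)(0.008182)]/D = 4.704 V
V_3 = [(0.3091)(0.008182) - (1.452)(-0.0007692)]/D = 3.1 V
I_R5 = (V_1 - V_3)/R5 = (4.704 - 3.1)/1300 = 0.001233 A
|I_R5| = 0.001233 A

Final answer: |I_R5| = 0.001233 A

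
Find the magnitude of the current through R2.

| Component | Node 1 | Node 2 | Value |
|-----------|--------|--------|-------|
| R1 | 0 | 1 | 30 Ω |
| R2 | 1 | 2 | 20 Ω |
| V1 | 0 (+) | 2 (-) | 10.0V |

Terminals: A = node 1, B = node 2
Nodal analysis, taking node 2 as the 0 V reference.
Source V1 fixes V_0 = 10 V.
KCL at each unknown node (sum of currents leaving = 0; resistances in Ω):
  Node 1: (V_1 - 10)/30 + (V_1 - 0)/20 = 0
Collecting terms: 0.08333 × V_1 = 0.3333  =>  V_1 = 4 V
I_R2 = (V_1 - V_2)/R2 = (4 - 0)/20 = 0.2 A
|I_R2| = 0.2 A

Final answer: |I_R2| = 0.2 A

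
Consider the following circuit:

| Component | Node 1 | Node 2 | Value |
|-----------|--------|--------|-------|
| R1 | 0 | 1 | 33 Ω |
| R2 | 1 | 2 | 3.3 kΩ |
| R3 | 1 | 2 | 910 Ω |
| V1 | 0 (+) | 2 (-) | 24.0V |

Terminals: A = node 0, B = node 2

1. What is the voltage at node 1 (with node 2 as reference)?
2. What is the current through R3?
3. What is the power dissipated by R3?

Nodal analysis, taking node 2 as the 0 V reference.
Source V1 fixes V_0 = 24 V.
KCL at each unknown node (sum of currents leaving = 0; resistances in Ω):
  Node 1: (V_1 - 24)/33 + (V_1 - 0)/3300 + (V_1 - 0)/910 = 0
Collecting terms: 0.0317 × V_1 = 0.7273  =>  V_1 = 22.94 V
Part 1:
  Read off the nodal solution: V_1 = 22.94 V
Part 2:
  I_R3 = (V_1 - V_2)/R3 = (22.94 - 0)/910 = 0.02521 A
  Magnitude: I_R3 = 0.02521 A
Part 3:
  I_R3 = (V_1 - V_2)/R3 = (22.94 - 0)/910 = 0.02521 A
  P_R3 = I_R3² × R3 = (0.02521)² × 910 = 0.5782 W

Final answers:
1. V_1 = 22.94 V
2. I_R3 = 0.02521 A
3. P_R3 = 0.5782 W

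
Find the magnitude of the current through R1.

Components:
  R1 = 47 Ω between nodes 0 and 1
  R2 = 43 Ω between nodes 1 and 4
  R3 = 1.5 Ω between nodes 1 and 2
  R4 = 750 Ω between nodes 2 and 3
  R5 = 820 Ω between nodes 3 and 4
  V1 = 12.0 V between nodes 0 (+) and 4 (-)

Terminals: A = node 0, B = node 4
Nodal analysis, taking node 4 as the 0 V reference.
Source V1 fixes V_0 = 12 V.
KCL at each unknown node (sum of currents leaving = 0; resistances in Ω):
  Node 1: (V_1 - 12)/47 + (V_1 - 0)/43 + (V_1 - V_2)/1.5 = 0
  Node 2: (V_2 - V_1)/1.5 + (V_2 - V_3)/750 = 0
  Node 3: (V_3 - V_2)/750 + (V_3 - 0)/820 = 0
Collecting terms (coefficients in siemens):
  0.7112·V_1 - 0.6667·V_2 = 0.2553
  0.668·V_2 - 0.6667·V_1 - 0.001333·V_3 = 0
  0.002553·V_3 - 0.001333·V_2 = 0
Solving these 3 simultaneous equations (Gaussian elimination) gives:
  V_1 = 5.653 V, V_2 = 5.647 V, V_3 = 2.949 V
I_R1 = (V_0 - V_1)/R1 = (12 - 5.653)/47 = 0.1351 A
|I_R1| = 0.1351 A

Final answer: |I_R1| = 0.1351 A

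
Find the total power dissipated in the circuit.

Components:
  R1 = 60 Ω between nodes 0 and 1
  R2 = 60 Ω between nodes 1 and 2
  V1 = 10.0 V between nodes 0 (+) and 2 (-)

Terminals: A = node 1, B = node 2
Nodal analysis, taking node 2 as the 0 V reference.
Source V1 fixes V_0 = 10 V.
KCL at each unknown node (sum of currents leaving = 0; resistances in Ω):
  Node 1: (V_1 - 10)/60 + (V_1 - 0)/60 = 0
Collecting terms: 0.03333 × V_1 = 0.1667  =>  V_1 = 5 V
Power in each resistor, P = (ΔV)²/R:
  P_R1 = (10 - 5)²/60 = 0.4167 W
  P_R2 = (5 - 0)²/60 = 0.4167 W
P_total = P_R1 + P_R2 = 0.8333 W

Final answer: 0.8333 W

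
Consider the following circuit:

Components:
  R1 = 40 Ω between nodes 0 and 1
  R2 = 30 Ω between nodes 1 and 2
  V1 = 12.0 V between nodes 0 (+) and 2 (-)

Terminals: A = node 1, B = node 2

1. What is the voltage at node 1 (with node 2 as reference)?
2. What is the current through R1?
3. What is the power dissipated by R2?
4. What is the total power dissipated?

Nodal analysis, taking node 2 as the 0 V reference.
Source V1 fixes V_0 = 12 V.
KCL at each unknown node (sum of currents leaving = 0; resistances in Ω):
  Node 1: (V_1 - 12)/40 + (V_1 - 0)/30 = 0
Collecting terms: 0.05833 × V_1 = 0.3  =>  V_1 = 5.143 V
Part 1:
  Read off the nodal solution: V_1 = 5.143 V
Part 2:
  I_R1 = (V_0 - V_1)/R1 = (12 - 5.143)/40 = 0.1714 A
  Magnitude: I_R1 = 0.1714 A
Part 3:
  I_R2 = (V_1 - V_2)/R2 = (5.143 - 0)/30 = 0.1714 A
  P_R2 = I_R2² × R2 = (0.1714)² × 30 = 0.8816 W
Part 4:
  Power in each resistor, P = (ΔV)²/R:
    P_R1 = (12 - 5.143)²/40 = 1.176 W
    P_R2 = (5.143 - 0)²/30 = 0.8816 W
  P_total = P_R1 + P_R2 = 2.057 W

Final answers:
1. V_1 = 5.143 V
2. I_R1 = 0.1714 A
3. P_R2 = 0.8816 W
4. P_total = 2.057 W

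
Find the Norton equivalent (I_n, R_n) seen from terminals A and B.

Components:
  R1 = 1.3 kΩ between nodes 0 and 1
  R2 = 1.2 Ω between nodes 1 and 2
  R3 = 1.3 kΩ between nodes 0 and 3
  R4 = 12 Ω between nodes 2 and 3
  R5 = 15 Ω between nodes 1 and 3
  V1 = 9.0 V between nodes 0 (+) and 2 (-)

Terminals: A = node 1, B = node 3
Find the Thévenin equivalent first; then I_n = V_th/R_th and R_n = R_th.
Step 1 — V_th is the open-circuit voltage V_A - V_B (nothing connected across the terminals).
Nodal analysis, taking node 2 as the 0 V reference.
Source V1 fixes V_0 = 9 V.
KCL at each unknown node (sum of currents leaving = 0; resistances in Ω):
  Node 1: (V_1 - 9)/1300 + (V_1 - 0)/1.2 + (V_1 - V_3)/15 = 0
  Node 3: (V_3 - 9)/1300 + (V_3 - 0)/12 + (V_3 - V_1)/15 = 0
Collecting terms (coefficients in siemens):
  0.9008·V_1 - 0.06667·V_3 = 0.006923
  0.1508·V_3 - 0.06667·V_1 = 0.006923
Determinant D = (0.9008)(0.1508) - (-0.06667)(-0.06667) = 0.1314
V_1 = [(0.006923)(0.1508) - (-0.06667)(0.006923)]/D = 0.01146 V
V_3 = [(0.9008)(0.006923) - (0.006923)(-0.06667)]/D = 0.05099 V
V_th = V_1 - V_3 = 0.01146 - 0.05099 = -0.03953 V
Step 2 — R_th: zero the source — replace V1 by a short circuit (node 2 merges into node 0) — and find the resistance seen between A (node 1) and B (node 3).
Reduce the network between node 1 (A) and node 3 (B) by series/parallel combination:
  Rp1 = R1 ‖ R2 (parallel, both between nodes 0 and 1) = 1/(1/1300 + 1/1.2) = 1.199 Ω
  Rp2 = R3 ‖ R4 (parallel, both between nodes 0 and 3) = 1/(1/1300 + 1/12) = 11.89 Ω
  Rs1 = Rp1 + Rp2 (series, joined only at node 0) = 1.199 + 11.89 = 13.09 Ω
  Rp3 = R5 ‖ Rs1 (parallel, both between nodes 1 and 3) = 1/(1/15 + 1/13.09) = 6.99 Ω
R_th = 6.99 Ω
I_n = V_th/R_th = -0.03953/6.99 = -0.005655 A, and R_n = R_th = 6.99 Ω

Final answer: I_n = -0.005655 A, R_n = 6.99 Ω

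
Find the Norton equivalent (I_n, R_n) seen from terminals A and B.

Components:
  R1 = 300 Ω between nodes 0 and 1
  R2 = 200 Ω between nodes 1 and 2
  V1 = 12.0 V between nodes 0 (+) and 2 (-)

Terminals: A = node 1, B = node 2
Find the Thévenin equivalent first; then I_n = V_th/R_th and R_n = R_th.
Step 1 — V_th is the open-circuit voltage V_A - V_B (nothing connected across the terminals).
Nodal analysis, taking node 2 as the 0 V reference.
Source V1 fixes V_0 = 12 V.
KCL at each unknown node (sum of currents leaving = 0; resistances in Ω):
  Node 1: (V_1 - 12)/300 + (V_1 - 0)/200 = 0
Collecting terms: 0.008333 × V_1 = 0.04  =>  V_1 = 4.8 V
V_th = V_1 - V_2 = 4.8 - 0 = 4.8 V
Step 2 — R_th: zero the source — replace V1 by a short circuit (node 2 merges into node 0) — and find the resistance seen between A (node 1) and B (node 0).
Reduce the network between node 1 (A) and node 0 (B) by series/parallel combination:
  Rp1 = R1 ‖ R2 (parallel, both between nodes 0 and 1) = 1/(1/300 + 1/200) = 120 Ω
R_th = 120 Ω
I_n = V_th/R_th = 4.8/120 = 0.04 A, and R_n = R_th = 120 Ω

Final answer: I_n = 0.04 A, R_n = 120 Ω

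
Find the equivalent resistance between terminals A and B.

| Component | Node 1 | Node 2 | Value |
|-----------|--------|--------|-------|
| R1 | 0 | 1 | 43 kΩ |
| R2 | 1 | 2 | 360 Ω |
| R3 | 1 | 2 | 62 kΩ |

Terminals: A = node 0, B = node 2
Reduce the network between node 0 (A) and node 2 (B) by series/parallel combination:
  Rp1 = R2 ‖ R3 (parallel, both between nodes 1 and 2) = 1/(1/360 + 1/62000) = 357.9 Ω
  Rs1 = R1 + Rp1 (series, joined only at node 1) = 43000 + 357.9 = 43360 Ω
R_eq = 43.36 kΩ

Final answer: 43.36 kΩ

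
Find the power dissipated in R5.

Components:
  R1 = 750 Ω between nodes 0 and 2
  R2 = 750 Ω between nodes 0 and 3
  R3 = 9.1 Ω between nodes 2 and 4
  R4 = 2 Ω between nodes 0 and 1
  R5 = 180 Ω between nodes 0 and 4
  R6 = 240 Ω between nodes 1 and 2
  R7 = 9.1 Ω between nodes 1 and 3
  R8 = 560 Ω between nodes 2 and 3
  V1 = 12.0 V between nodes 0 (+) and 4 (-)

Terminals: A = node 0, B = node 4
Nodal analysis, taking node 4 as the 0 V reference.
Source V1 fixes V_0 = 12 V.
KCL at each unknown node (sum of currents leaving = 0; resistances in Ω):
  Node 1: (V_1 - 12)/2 + (V_1 - V_2)/240 + (V_1 - V_3)/9.1 = 0
  Node 2: (V_2 - 12)/750 + (V_2 - 0)/9.1 + (V_2 - V_1)/240 + (V_2 - V_3)/560 = 0
  Node 3: (V_3 - 12)/750 + (V_3 - V_1)/9.1 + (V_3 - V_2)/560 = 0
Collecting terms (coefficients in siemens):
  0.6141·V_1 - 0.004167·V_2 - 0.1099·V_3 = 6
  0.1172·V_2 - 0.004167·V_1 - 0.001786·V_3 = 0.016
  0.113·V_3 - 0.1099·V_1 - 0.001786·V_2 = 0.016
Solving these 3 simultaneous equations (Gaussian elimination) gives:
  V_1 = 11.87 V, V_2 = 0.7368 V, V_3 = 11.69 V
I_R5 = (V_0 - V_4)/R5 = (12 - 0)/180 = 0.06667 A
P_R5 = I_R5² × R5 = (0.06667)² × 180 = 0.8 W

Final answer: 0.8 W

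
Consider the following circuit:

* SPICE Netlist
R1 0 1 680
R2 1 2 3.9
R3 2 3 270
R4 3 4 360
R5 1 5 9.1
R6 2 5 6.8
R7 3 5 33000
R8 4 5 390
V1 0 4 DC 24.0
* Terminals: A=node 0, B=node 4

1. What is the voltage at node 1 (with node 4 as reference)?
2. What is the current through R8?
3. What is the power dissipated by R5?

Nodal analysis, taking node 4 as the 0 V reference.
Source V1 fixes V_0 = 24 V.
KCL at each unknown node (sum of currents leaving = 0; resistances in Ω):
  Node 1: (V_1 - 24)/680 + (V_1 - V_2)/3.9 + (V_1 - V_5)/9.1 = 0
  Node 2: (V_2 - V_1)/3.9 + (V_2 - V_3)/270 + (V_2 - V_5)/6.8 = 0
  Node 3: (V_3 - V_2)/270 + (V_3 - 0)/360 + (V_3 - V_5)/33000 = 0
  Node 5: (V_5 - V_1)/9.1 + (V_5 - V_2)/6.8 + (V_5 - V_3)/33000 + (V_5 - 0)/390 = 0
Collecting terms (coefficients in siemens):
  0.3678·V_1 - 0.2564·V_2 - 0.1099·V_5 = 0.03529
  0.4072·V_2 - 0.2564·V_1 - 0.003704·V_3 - 0.1471·V_5 = 0
  0.006512·V_3 - 0.003704·V_2 - 0.0000303·V_5 = 0
  0.2595·V_5 - 0.1099·V_1 - 0.1471·V_2 - 0.0000303·V_3 = 0
Solving these 4 simultaneous equations (Gaussian elimination) gives:
  V_1 = 6.333 V, V_2 = 6.273 V, V_3 = 3.597 V, V_5 = 6.236 V
Part 1:
  Read off the nodal solution: V_1 = 6.333 V
Part 2:
  I_R8 = (V_4 - V_5)/R8 = (0 - 6.236)/390 = -0.01599 A
  Magnitude: I_R8 = 0.01599 A
Part 3:
  I_R5 = (V_1 - V_5)/R5 = (6.333 - 6.236)/9.1 = 0.01064 A
  P_R5 = I_R5² × R5 = (0.01064)² × 9.1 = 0.00103 W

Final answers:
1. V_1 = 6.333 V
2. I_R8 = 0.01599 A
3. P_R5 = 0.00103 W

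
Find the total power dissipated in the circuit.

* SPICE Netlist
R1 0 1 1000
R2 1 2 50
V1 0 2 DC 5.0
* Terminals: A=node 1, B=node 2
Nodal analysis, taking node 2 as the 0 V reference.
Source V1 fixes V_0 = 5 V.
KCL at each unknown node (sum of currents leaving = 0; resistances in Ω):
  Node 1: (V_1 - 5)/1000 + (V_1 - 0)/50 = 0
Collecting terms: 0.021 × V_1 = 0.005  =>  V_1 = 0.2381 V
Power in each resistor, P = (ΔV)²/R:
  P_R1 = (5 - 0.2381)²/1000 = 0.02268 W
  P_R2 = (0.2381 - 0)²/50 = 0.001134 W
P_total = P_R1 + P_R2 = 0.02381 W

Final answer: 0.02381 W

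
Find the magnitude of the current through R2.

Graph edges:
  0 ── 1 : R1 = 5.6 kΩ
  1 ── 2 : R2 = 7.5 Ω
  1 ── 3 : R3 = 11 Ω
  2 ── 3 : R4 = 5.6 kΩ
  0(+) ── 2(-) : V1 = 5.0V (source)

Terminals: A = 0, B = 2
Nodal analysis, taking node 2 as the 0 V reference.
Source V1 fixes V_0 = 5 V.
KCL at each unknown node (sum of currents leaving = 0; resistances in Ω):
  Node 1: (V_1 - 5)/5600 + (V_1 - 0)/7.5 + (V_1 - V_3)/11 = 0
  Node 3: (V_3 - V_1)/11 + (V_3 - 0)/5600 = 0
Collecting terms (coefficients in siemens):
  0.2244·V_1 - 0.09091·V_3 = 0.0008929
  0.09109·V_3 - 0.09091·V_1 = 0
Determinant D = (0.2244)(0.09109) - (-0.09091)(-0.09091) = 0.01218
V_1 = [(0.0008929)(0.09109) - (-0.09091)(0)]/D = 0.006679 V
V_3 = [(0.2244)(0) - (0.0008929)(-0.09091)]/D = 0.006665 V
I_R2 = (V_1 - V_2)/R2 = (0.006679 - 0)/7.5 = 0.0008905 A
|I_R2| = 0.0008905 A

Final answer: |I_R2| = 0.0008905 A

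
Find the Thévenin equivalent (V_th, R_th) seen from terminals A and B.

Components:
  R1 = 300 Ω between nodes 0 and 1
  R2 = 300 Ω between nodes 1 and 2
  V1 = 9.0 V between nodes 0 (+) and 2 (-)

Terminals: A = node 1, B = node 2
Step 1 — V_th is the open-circuit voltage V_A - V_B (nothing connected across the terminals).
Nodal analysis, taking node 2 as the 0 V reference.
Source V1 fixes V_0 = 9 V.
KCL at each unknown node (sum of currents leaving = 0; resistances in Ω):
  Node 1: (V_1 - 9)/300 + (V_1 - 0)/300 = 0
Collecting terms: 0.006667 × V_1 = 0.03  =>  V_1 = 4.5 V
V_th = V_1 - V_2 = 4.5 - 0 = 4.5 V
Step 2 — R_th: zero the source — replace V1 by a short circuit (node 2 merges into node 0) — and find the resistance seen between A (node 1) and B (node 0).
Reduce the network between node 1 (A) and node 0 (B) by series/parallel combination:
  Rp1 = R1 ‖ R2 (parallel, both between nodes 0 and 1) = 1/(1/300 + 1/300) = 150 Ω
R_th = 150 Ω

Final answer: V_th = 4.5 V, R_th = 150 Ω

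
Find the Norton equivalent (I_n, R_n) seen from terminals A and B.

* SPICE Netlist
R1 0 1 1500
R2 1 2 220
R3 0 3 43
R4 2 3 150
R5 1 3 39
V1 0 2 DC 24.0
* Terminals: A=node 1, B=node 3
Find the Thévenin equivalent first; then I_n = V_th/R_th and R_n = R_th.
Step 1 — V_th is the open-circuit voltage V_A - V_B (nothing connected across the terminals).
Nodal analysis, taking node 2 as the 0 V reference.
Source V1 fixes V_0 = 24 V.
KCL at each unknown node (sum of currents leaving = 0; resistances in Ω):
  Node 1: (V_1 - 24)/1500 + (V_1 - 0)/220 + (V_1 - V_3)/39 = 0
  Node 3: (V_3 - 24)/43 + (V_3 - 0)/150 + (V_3 - V_1)/39 = 0
Collecting terms (coefficients in siemens):
  0.03085·V_1 - 0.02564·V_3 = 0.016
  0.05556·V_3 - 0.02564·V_1 = 0.5581
Determinant D = (0.03085)(0.05556) - (-0.02564)(-0.02564) = 0.001057
V_1 = [(0.016)(0.05556) - (-0.02564)(0.5581)]/D = 14.38 V
V_3 = [(0.03085)(0.5581) - (0.016)(-0.02564)]/D = 16.68 V
V_th = V_1 - V_3 = 14.38 - 16.68 = -2.3 V
Step 2 — R_th: zero the source — replace V1 by a short circuit (node 2 merges into node 0) — and find the resistance seen between A (node 1) and B (node 3).
Reduce the network between node 1 (A) and node 3 (B) by series/parallel combination:
  Rp1 = R1 ‖ R2 (parallel, both between nodes 0 and 1) = 1/(1/1500 + 1/220) = 191.9 Ω
  Rp2 = R3 ‖ R4 (parallel, both between nodes 0 and 3) = 1/(1/43 + 1/150) = 33.42 Ω
  Rs1 = Rp1 + Rp2 (series, joined only at node 0) = 191.9 + 33.42 = 225.3 Ω
  Rp3 = R5 ‖ Rs1 (parallel, both between nodes 1 and 3) = 1/(1/39 + 1/225.3) = 33.24 Ω
R_th = 33.24 Ω
I_n = V_th/R_th = -2.3/33.24 = -0.06917 A, and R_n = R_th = 33.24 Ω

Final answer: I_n = -0.06917 A, R_n = 33.24 Ω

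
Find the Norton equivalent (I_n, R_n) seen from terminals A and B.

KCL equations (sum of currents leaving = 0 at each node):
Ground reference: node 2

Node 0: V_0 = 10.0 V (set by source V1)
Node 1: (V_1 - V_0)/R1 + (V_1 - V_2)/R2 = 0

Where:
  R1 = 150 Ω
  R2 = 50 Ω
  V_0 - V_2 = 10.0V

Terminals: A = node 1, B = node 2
Find the Thévenin equivalent first; then I_n = V_th/R_th and R_n = R_th.
Step 1 — V_th is the open-circuit voltage V_A - V_B (nothing connected across the terminals).
Nodal analysis, taking node 2 as the 0 V reference.
Source V1 fixes V_0 = 10 V.
KCL at each unknown node (sum of currents leaving = 0; resistances in Ω):
  Node 1: (V_1 - 10)/150 + (V_1 - 0)/50 = 0
Collecting terms: 0.02667 × V_1 = 0.06667  =>  V_1 = 2.5 V
V_th = V_1 - V_2 = 2.5 - 0 = 2.5 V
Step 2 — R_th: zero the source — replace V1 by a short circuit (node 2 merges into node 0) — and find the resistance seen between A (node 1) and B (node 0).
Reduce the network between node 1 (A) and node 0 (B) by series/parallel combination:
  Rp1 = R1 ‖ R2 (parallel, both between nodes 0 and 1) = 1/(1/150 + 1/50) = 37.5 Ω
R_th = 37.5 Ω
I_n = V_th/R_th = 2.5/37.5 = 0.06667 A, and R_n = R_th = 37.5 Ω

Final answer: I_n = 0.06667 A, R_n = 37.5 Ω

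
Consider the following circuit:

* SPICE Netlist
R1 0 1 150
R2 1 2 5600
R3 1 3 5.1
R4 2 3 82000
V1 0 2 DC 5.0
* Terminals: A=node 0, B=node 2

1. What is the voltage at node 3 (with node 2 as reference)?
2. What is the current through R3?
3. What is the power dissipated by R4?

Nodal analysis, taking node 2 as the 0 V reference.
Source V1 fixes V_0 = 5 V.
KCL at each unknown node (sum of currents leaving = 0; resistances in Ω):
  Node 1: (V_1 - 5)/150 + (V_1 - 0)/5600 + (V_1 - V_3)/5.1 = 0
  Node 3: (V_3 - V_1)/5.1 + (V_3 - 0)/82000 = 0
Collecting terms (coefficients in siemens):
  0.2029·V_1 - 0.1961·V_3 = 0.03333
  0.1961·V_3 - 0.1961·V_1 = 0
Determinant D = (0.2029)(0.1961) - (-0.1961)(-0.1961) = 0.001345
V_1 = [(0.03333)(0.1961) - (-0.1961)(0)]/D = 4.861 V
V_3 = [(0.2029)(0) - (0.03333)(-0.1961)]/D = 4.861 V
Part 1:
  Read off the nodal solution: V_3 = 4.861 V
Part 2:
  I_R3 = (V_1 - V_3)/R3 = (4.861 - 4.861)/5.1 = 0.00005928 A
  Magnitude: I_R3 = 0.00005928 A
Part 3:
  I_R4 = (V_2 - V_3)/R4 = (0 - 4.861)/82000 = -0.00005928 A
  P_R4 = I_R4² × R4 = (-0.00005928)² × 82000 = 0.0002881 W

Final answers:
1. V_3 = 4.861 V
2. I_R3 = 5.928e-05 A
3. P_R4 = 0.0002881 W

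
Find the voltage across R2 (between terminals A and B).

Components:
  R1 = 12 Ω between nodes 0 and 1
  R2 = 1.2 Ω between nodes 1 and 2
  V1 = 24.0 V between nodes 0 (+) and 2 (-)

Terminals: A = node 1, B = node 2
R1 and R2 are in series across V1 (node 0 → node 1 → node 2), and the output A–B is taken across R2, so this is a voltage divider.
Series current: I = V1/(R1 + R2) = 24/(12 + 1.2) = 24/13.2 = 1.818 A
V_R2 = I × R2 = V1 × R2/(R1 + R2) = 24 × 1.2/13.2 = 2.182 V

Final answer: 2.182 V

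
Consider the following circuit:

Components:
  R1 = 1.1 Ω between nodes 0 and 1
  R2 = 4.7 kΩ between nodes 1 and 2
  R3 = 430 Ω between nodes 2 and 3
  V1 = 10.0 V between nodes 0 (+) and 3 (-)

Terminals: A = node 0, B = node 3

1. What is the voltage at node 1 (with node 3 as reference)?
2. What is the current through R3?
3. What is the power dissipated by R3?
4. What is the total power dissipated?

Nodal analysis, taking node 3 as the 0 V reference.
Source V1 fixes V_0 = 10 V.
KCL at each unknown node (sum of currents leaving = 0; resistances in Ω):
  Node 1: (V_1 - 10)/1.1 + (V_1 - V_2)/4700 = 0
  Node 2: (V_2 - V_1)/4700 + (V_2 - 0)/430 = 0
Collecting terms (coefficients in siemens):
  0.9093·V_1 - 0.0002128·V_2 = 9.091
  0.002538·V_2 - 0.0002128·V_1 = 0
Determinant D = (0.9093)(0.002538) - (-0.0002128)(-0.0002128) = 0.002308
V_1 = [(9.091)(0.002538) - (-0.0002128)(0)]/D = 9.998 V
V_2 = [(0.9093)(0) - (9.091)(-0.0002128)]/D = 0.838 V
Part 1:
  Read off the nodal solution: V_1 = 9.998 V
Part 2:
  I_R3 = (V_2 - V_3)/R3 = (0.838 - 0)/430 = 0.001949 A
  Magnitude: I_R3 = 0.001949 A
Part 3:
  I_R3 = (V_2 - V_3)/R3 = (0.838 - 0)/430 = 0.001949 A
  P_R3 = I_R3² × R3 = (0.001949)² × 430 = 0.001633 W
Part 4:
  Power in each resistor, P = (ΔV)²/R:
    P_R1 = (10 - 9.998)²/1.1 = 0.000004178 W
    P_R2 = (9.998 - 0.838)²/4700 = 0.01785 W
    P_R3 = (0.838 - 0)²/430 = 0.001633 W
  P_total = P_R1 + P_R2 + P_R3 = 0.01949 W

Final answers:
1. V_1 = 9.998 V
2. I_R3 = 0.001949 A
3. P_R3 = 0.001633 W
4. P_total = 0.01949 W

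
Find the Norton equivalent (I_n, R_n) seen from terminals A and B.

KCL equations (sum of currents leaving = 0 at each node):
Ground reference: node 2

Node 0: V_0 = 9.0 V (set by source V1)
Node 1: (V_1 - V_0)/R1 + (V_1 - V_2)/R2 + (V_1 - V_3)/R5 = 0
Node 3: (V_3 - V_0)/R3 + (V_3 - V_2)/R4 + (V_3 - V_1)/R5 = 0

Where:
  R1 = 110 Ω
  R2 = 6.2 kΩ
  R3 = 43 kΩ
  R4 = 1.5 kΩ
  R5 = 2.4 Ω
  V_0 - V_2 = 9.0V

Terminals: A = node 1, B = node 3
Find the Thévenin equivalent first; then I_n = V_th/R_th and R_n = R_th.
Step 1 — V_th is the open-circuit voltage V_A - V_B (nothing connected across the terminals).
Nodal analysis, taking node 2 as the 0 V reference.
Source V1 fixes V_0 = 9 V.
KCL at each unknown node (sum of currents leaving = 0; resistances in Ω):
  Node 1: (V_1 - 9)/110 + (V_1 - 0)/6200 + (V_1 - V_3)/2.4 = 0
  Node 3: (V_3 - 9)/43000 + (V_3 - 0)/1500 + (V_3 - V_1)/2.4 = 0
Collecting terms (coefficients in siemens):
  0.4259·V_1 - 0.4167·V_3 = 0.08182
  0.4174·V_3 - 0.4167·V_1 = 0.0002093
Determinant D = (0.4259)(0.4174) - (-0.4167)(-0.4167) = 0.004149
V_1 = [(0.08182)(0.4174) - (-0.4167)(0.0002093)]/D = 8.251 V
V_3 = [(0.4259)(0.0002093) - (0.08182)(-0.4167)]/D = 8.238 V
V_th = V_1 - V_3 = 8.251 - 8.238 = 0.01314 V
Step 2 — R_th: zero the source — replace V1 by a short circuit (node 2 merges into node 0) — and find the resistance seen between A (node 1) and B (node 3).
Reduce the network between node 1 (A) and node 3 (B) by series/parallel combination:
  Rp1 = R1 ‖ R2 (parallel, both between nodes 0 and 1) = 1/(1/110 + 1/6200) = 108.1 Ω
  Rp2 = R3 ‖ R4 (parallel, both between nodes 0 and 3) = 1/(1/43000 + 1/1500) = 1449 Ω
  Rs1 = Rp1 + Rp2 (series, joined only at node 0) = 108.1 + 1449 = 1558 Ω
  Rp3 = R5 ‖ Rs1 (parallel, both between nodes 1 and 3) = 1/(1/2.4 + 1/1558) = 2.396 Ω
R_th = 2.396 Ω
I_n = V_th/R_th = 0.01314/2.396 = 0.005483 A, and R_n = R_th = 2.396 Ω

Final answer: I_n = 0.005483 A, R_n = 2.396 Ω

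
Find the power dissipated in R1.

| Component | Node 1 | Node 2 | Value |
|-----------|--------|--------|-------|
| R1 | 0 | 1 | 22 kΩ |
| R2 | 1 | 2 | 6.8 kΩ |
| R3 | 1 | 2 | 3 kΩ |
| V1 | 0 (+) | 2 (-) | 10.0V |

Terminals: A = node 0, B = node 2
Nodal analysis, taking node 2 as the 0 V reference.
Source V1 fixes V_0 = 10 V.
KCL at each unknown node (sum of currents leaving = 0; resistances in Ω):
  Node 1: (V_1 - 10)/22000 + (V_1 - 0)/6800 + (V_1 - 0)/3000 = 0
Collecting terms: 0.0005258 × V_1 = 0.0004545  =>  V_1 = 0.8644 V
I_R1 = (V_0 - V_1)/R1 = (10 - 0.8644)/22000 = 0.0004153 A
P_R1 = I_R1² × R1 = (0.0004153)² × 22000 = 0.003794 W

Final answer: 0.003794 W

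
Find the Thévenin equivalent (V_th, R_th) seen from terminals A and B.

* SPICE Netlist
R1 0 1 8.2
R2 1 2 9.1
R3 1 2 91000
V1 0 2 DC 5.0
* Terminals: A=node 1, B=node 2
Step 1 — V_th is the open-circuit voltage V_A - V_B (nothing connected across the terminals).
Nodal analysis, taking node 2 as the 0 V reference.
Source V1 fixes V_0 = 5 V.
KCL at each unknown node (sum of currents leaving = 0; resistances in Ω):
  Node 1: (V_1 - 5)/8.2 + (V_1 - 0)/9.1 + (V_1 - 0)/91000 = 0
Collecting terms: 0.2319 × V_1 = 0.6098  =>  V_1 = 2.63 V
V_th = V_1 - V_2 = 2.63 - 0 = 2.63 V
Step 2 — R_th: zero the source — replace V1 by a short circuit (node 2 merges into node 0) — and find the resistance seen between A (node 1) and B (node 0).
Reduce the network between node 1 (A) and node 0 (B) by series/parallel combination:
  Rp1 = R1 ‖ R2 ‖ R3 (parallel, all between nodes 0 and 1) = 1/(1/8.2 + 1/9.1 + 1/91000) = 4.313 Ω
R_th = 4.313 Ω

Final answer: V_th = 2.63 V, R_th = 4.313 Ω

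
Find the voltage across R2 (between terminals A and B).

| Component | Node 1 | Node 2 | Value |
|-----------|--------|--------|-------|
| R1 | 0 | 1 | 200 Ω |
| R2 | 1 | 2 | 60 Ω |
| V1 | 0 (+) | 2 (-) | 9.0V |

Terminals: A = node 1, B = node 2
R1 and R2 are in series across V1 (node 0 → node 1 → node 2), and the output A–B is taken across R2, so this is a voltage divider.
Series current: I = V1/(R1 + R2) = 9/(200 + 60) = 9/260 = 0.03462 A
V_R2 = I × R2 = V1 × R2/(R1 + R2) = 9 × 60/260 = 2.077 V

Final answer: 2.077 V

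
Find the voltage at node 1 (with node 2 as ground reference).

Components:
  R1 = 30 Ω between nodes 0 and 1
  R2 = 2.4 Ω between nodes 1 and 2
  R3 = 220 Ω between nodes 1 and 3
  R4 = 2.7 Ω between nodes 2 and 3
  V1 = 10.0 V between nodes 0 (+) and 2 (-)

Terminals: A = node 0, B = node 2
Nodal analysis, taking node 2 as the 0 V reference.
Source V1 fixes V_0 = 10 V.
KCL at each unknown node (sum of currents leaving = 0; resistances in Ω):
  Node 1: (V_1 - 10)/30 + (V_1 - 0)/2.4 + (V_1 - V_3)/220 = 0
  Node 3: (V_3 - V_1)/220 + (V_3 - 0)/2.7 = 0
Collecting terms (coefficients in siemens):
  0.4545·V_1 - 0.004545·V_3 = 0.3333
  0.3749·V_3 - 0.004545·V_1 = 0
Determinant D = (0.4545)(0.3749) - (-0.004545)(-0.004545) = 0.1704
V_1 = [(0.3333)(0.3749) - (-0.004545)(0)]/D = 0.7334 V
V_3 = [(0.4545)(0) - (0.3333)(-0.004545)]/D = 0.008892 V
The requested potential is V_1 = 0.7334 V.

Final answer: V_1 = 0.7334 V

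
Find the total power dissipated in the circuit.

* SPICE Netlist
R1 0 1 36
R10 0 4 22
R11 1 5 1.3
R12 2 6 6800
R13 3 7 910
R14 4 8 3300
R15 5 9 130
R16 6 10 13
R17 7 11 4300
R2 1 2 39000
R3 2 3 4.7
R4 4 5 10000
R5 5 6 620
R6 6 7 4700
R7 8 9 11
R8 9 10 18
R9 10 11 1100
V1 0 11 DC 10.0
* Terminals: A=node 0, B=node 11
Nodal analysis, taking node 11 as the 0 V reference.
Source V1 fixes V_0 = 10 V.
KCL at each unknown node (sum of currents leaving = 0; resistances in Ω):
  Node 1: (V_1 - 10)/36 + (V_1 - V_2)/39000 + (V_1 - V_5)/1.3 = 0
  Node 2: (V_2 - V_1)/39000 + (V_2 - V_3)/4.7 + (V_2 - V_6)/6800 = 0
  Node 3: (V_3 - V_2)/4.7 + (V_3 - V_7)/910 = 0
  Node 4: (V_4 - V_5)/10000 + (V_4 - 10)/22 + (V_4 - V_8)/3300 = 0
  Node 5: (V_5 - V_4)/10000 + (V_5 - V_6)/620 + (V_5 - V_1)/1.3 + (V_5 - V_9)/130 = 0
  Node 6: (V_6 - V_5)/620 + (V_6 - V_7)/4700 + (V_6 - V_2)/6800 + (V_6 - V_10)/13 = 0
  Node 7: (V_7 - V_6)/4700 + (V_7 - V_3)/910 + (V_7 - 0)/4300 = 0
  Node 8: (V_8 - V_9)/11 + (V_8 - V_4)/3300 = 0
  Node 9: (V_9 - V_8)/11 + (V_9 - V_10)/18 + (V_9 - V_5)/130 = 0
  Node 10: (V_10 - V_9)/18 + (V_10 - 0)/1100 + (V_10 - V_6)/13 = 0
Collecting terms (coefficients in siemens):
  0.797·V_1 - 0.00002564·V_2 - 0.7692·V_5 = 0.2778
  0.2129·V_2 - 0.00002564·V_1 - 0.2128·V_3 - 0.0001471·V_6 = 0
  0.2139·V_3 - 0.2128·V_2 - 0.001099·V_7 = 0
  0.04586·V_4 - 0.0001·V_5 - 0.000303·V_8 = 0.4545
  0.7786·V_5 - 0.7692·V_1 - 0.0001·V_4 - 0.001613·V_6 - 0.007692·V_9 = 0
  0.0789·V_6 - 0.0001471·V_2 - 0.001613·V_5 - 0.0002128·V_7 - 0.07692·V_10 = 0
  0.001544·V_7 - 0.001099·V_3 - 0.0002128·V_6 = 0
  0.09121·V_8 - 0.000303·V_4 - 0.09091·V_9 = 0
  0.1542·V_9 - 0.007692·V_5 - 0.09091·V_8 - 0.05556·V_10 = 0
  0.1334·V_10 - 0.07692·V_6 - 0.05556·V_9 = 0
Solving these 10 simultaneous equations (Gaussian elimination) gives:
  V_1 = 9.687 V, V_2 = 5.78 V, V_3 = 5.777 V, V_4 = 9.991 V
  V_5 = 9.676 V, V_6 = 8.646 V, V_7 = 5.303 V, V_8 = 8.776 V
  V_9 = 8.772 V, V_10 = 8.64 V
Power in each resistor, P = (ΔV)²/R:
  P_R1 = (10 - 9.687)²/36 = 0.002717 W
  P_R2 = (9.687 - 5.78)²/39000 = 0.0003915 W
  P_R3 = (5.78 - 5.777)²/4.7 = 0.000001279 W
  P_R4 = (9.991 - 9.676)²/10000 = 0.00000993 W
  P_R5 = (9.676 - 8.646)²/620 = 0.00171 W
  P_R6 = (8.646 - 5.303)²/4700 = 0.002379 W
  P_R7 = (8.776 - 8.772)²/11 = 0.000001493 W
  P_R8 = (8.772 - 8.64)²/18 = 0.0009662 W
  P_R9 = (8.64 - 0)²/1100 = 0.06786 W
  P_R10 = (10 - 9.991)²/22 = 0.000003518 W
  P_R11 = (9.687 - 9.676)²/1.3 = 0.00009586 W
  P_R12 = (5.78 - 8.646)²/6800 = 0.001208 W
  P_R13 = (5.777 - 5.303)²/910 = 0.0002477 W
  P_R14 = (9.991 - 8.776)²/3300 = 0.0004478 W
  P_R15 = (9.676 - 8.772)²/130 = 0.006294 W
  P_R16 = (8.646 - 8.64)²/13 = 0.000003619 W
  P_R17 = (5.303 - 0)²/4300 = 0.006539 W
P_total = P_R1 + P_R2 + P_R3 + P_R4 + P_R5 + P_R6 + P_R7 + P_R8 + P_R9 + P_R10 + P_R11 + P_R12 + P_R13 + P_R14 + P_R15 + P_R16 + P_R17 = 0.09087 W

Final answer: 0.09087 W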